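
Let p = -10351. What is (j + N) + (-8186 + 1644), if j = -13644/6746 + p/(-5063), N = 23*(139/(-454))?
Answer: -50775760206037/7753184546 ≈ -6549.0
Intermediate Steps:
N = -3197/454 (N = 23*(139*(-1/454)) = 23*(-139/454) = -3197/454 ≈ -7.0418)
j = 374137/17077499 (j = -13644/6746 - 10351/(-5063) = -13644*1/6746 - 10351*(-1/5063) = -6822/3373 + 10351/5063 = 374137/17077499 ≈ 0.021908)
(j + N) + (-8186 + 1644) = (374137/17077499 - 3197/454) + (-8186 + 1644) = -54426906105/7753184546 - 6542 = -50775760206037/7753184546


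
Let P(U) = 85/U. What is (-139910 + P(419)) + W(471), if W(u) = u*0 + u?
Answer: -58424856/419 ≈ -1.3944e+5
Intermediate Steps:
W(u) = u (W(u) = 0 + u = u)
(-139910 + P(419)) + W(471) = (-139910 + 85/419) + 471 = -58622205/419 + 471 = -58424856/419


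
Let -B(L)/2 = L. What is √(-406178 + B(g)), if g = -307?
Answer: 2*I*√101391 ≈ 636.84*I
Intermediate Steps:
B(L) = -2*L
√(-406178 + B(g)) = √(-406178 - 2*(-307)) = √(-406178 + 614) = √(-405564) = 2*I*√101391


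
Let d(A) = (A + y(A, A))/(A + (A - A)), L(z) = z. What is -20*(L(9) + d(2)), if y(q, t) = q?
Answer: -220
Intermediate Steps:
d(A) = 2 (d(A) = (A + A)/(A + (A - A)) = (2*A)/(A + 0) = (2*A)/A = 2)
-20*(L(9) + d(2)) = -20*(9 + 2) = -20*11 = -220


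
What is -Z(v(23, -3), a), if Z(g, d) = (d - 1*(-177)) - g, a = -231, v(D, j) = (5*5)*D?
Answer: 629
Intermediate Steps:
v(D, j) = 25*D
Z(g, d) = 177 + d - g (Z(g, d) = (d + 177) - g = (177 + d) - g = 177 + d - g)
-Z(v(23, -3), a) = -(177 - 231 - 25*23) = -(177 - 231 - 1*575) = -(177 - 231 - 575) = -1*(-629) = 629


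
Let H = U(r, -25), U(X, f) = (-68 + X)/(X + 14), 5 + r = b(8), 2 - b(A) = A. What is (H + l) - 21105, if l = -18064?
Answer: -117586/3 ≈ -39195.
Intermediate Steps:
b(A) = 2 - A
r = -11 (r = -5 + (2 - 1*8) = -5 + (2 - 8) = -5 - 6 = -11)
U(X, f) = (-68 + X)/(14 + X)
H = -79/3 (H = (-68 - 11)/(14 - 11) = -79/3 ≈ -26.333)
(H + l) - 21105 = (-79/3 - 18064) - 21105 = -54271/3 - 21105 = -117586/3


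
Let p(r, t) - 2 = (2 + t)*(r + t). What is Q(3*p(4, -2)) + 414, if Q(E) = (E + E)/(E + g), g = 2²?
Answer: 2076/5 ≈ 415.20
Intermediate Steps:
p(r, t) = 2 + (2 + t)*(r + t)
g = 4
Q(E) = 2*E/(4 + E) (Q(E) = (E + E)/(E + 4) = (2*E)/(4 + E) = 2*E/(4 + E))
Q(3*p(4, -2)) + 414 = 2*(3*(2 + (-2)² + 2*4 + 2*(-2) + 4*(-2)))/(4 + 3*(2 + (-2)² + 2*4 + 2*(-2) + 4*(-2))) + 414 = 2*(3*(2 + 4 + 8 - 4 - 8))/(4 + 3*(2 + 4 + 8 - 4 - 8)) + 414 = 2*(3*2)/(4 + 3*2) + 414 = 2*6/(4 + 6) + 414 = 2*6/10 + 414 = 2*6*(⅒) + 414 = 6/5 + 414 = 2076/5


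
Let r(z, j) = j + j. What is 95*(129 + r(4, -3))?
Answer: 11685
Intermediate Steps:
r(z, j) = 2*j
95*(129 + r(4, -3)) = 95*(129 + 2*(-3)) = 95*(129 - 6) = 95*123 = 11685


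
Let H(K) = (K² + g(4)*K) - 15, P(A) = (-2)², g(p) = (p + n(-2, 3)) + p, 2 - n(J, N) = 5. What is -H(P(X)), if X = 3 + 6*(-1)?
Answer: -21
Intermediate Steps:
n(J, N) = -3 (n(J, N) = 2 - 1*5 = 2 - 5 = -3)
X = -3 (X = 3 - 6 = -3)
g(p) = -3 + 2*p (g(p) = (p - 3) + p = (-3 + p) + p = -3 + 2*p)
P(A) = 4
H(K) = -15 + K² + 5*K (H(K) = (K² + (-3 + 2*4)*K) - 15 = (K² + (-3 + 8)*K) - 15 = (K² + 5*K) - 15 = -15 + K² + 5*K)
-H(P(X)) = -(-15 + 4² + 5*4) = -(-15 + 16 + 20) = -1*21 = -21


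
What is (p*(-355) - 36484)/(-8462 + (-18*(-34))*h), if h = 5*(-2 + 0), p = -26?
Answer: 13627/7291 ≈ 1.8690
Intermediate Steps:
h = -10 (h = 5*(-2) = -10)
(p*(-355) - 36484)/(-8462 + (-18*(-34))*h) = (-26*(-355) - 36484)/(-8462 - 18*(-34)*(-10)) = (9230 - 36484)/(-8462 + 612*(-10)) = -27254/(-8462 - 6120) = -27254/(-14582) = -27254*(-1/14582) = 13627/7291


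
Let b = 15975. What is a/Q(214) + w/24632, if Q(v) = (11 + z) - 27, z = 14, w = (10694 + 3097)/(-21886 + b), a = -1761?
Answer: 128200567845/145599752 ≈ 880.50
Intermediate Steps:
w = -13791/5911 (w = (10694 + 3097)/(-21886 + 15975) = 13791/(-5911) = 13791*(-1/5911) = -13791/5911 ≈ -2.3331)
Q(v) = -2 (Q(v) = (11 + 14) - 27 = 25 - 27 = -2)
a/Q(214) + w/24632 = -1761/(-2) - 13791/5911/24632 = -1761*(-1/2) - 13791/5911*1/24632 = 1761/2 - 13791/145599752 = 128200567845/145599752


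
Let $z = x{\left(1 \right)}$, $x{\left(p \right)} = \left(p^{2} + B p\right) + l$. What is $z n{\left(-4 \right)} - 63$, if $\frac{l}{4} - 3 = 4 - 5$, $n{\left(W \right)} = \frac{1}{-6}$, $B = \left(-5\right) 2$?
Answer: $- \frac{377}{6} \approx -62.833$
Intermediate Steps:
$B = -10$
$n{\left(W \right)} = - \frac{1}{6}$
$l = 8$ ($l = 12 + 4 \left(4 - 5\right) = 12 + 4 \left(-1\right) = 12 - 4 = 8$)
$x{\left(p \right)} = 8 + p^{2} - 10 p$ ($x{\left(p \right)} = \left(p^{2} - 10 p\right) + 8 = 8 + p^{2} - 10 p$)
$z = -1$ ($z = 8 + 1^{2} - 10 = 8 + 1 - 10 = -1$)
$z n{\left(-4 \right)} - 63 = \left(-1\right) \left(- \frac{1}{6}\right) - 63 = \frac{1}{6} - 63 = - \frac{377}{6}$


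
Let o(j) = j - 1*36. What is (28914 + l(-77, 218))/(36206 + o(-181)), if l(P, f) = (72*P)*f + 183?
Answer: -1179495/35989 ≈ -32.774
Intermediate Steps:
o(j) = -36 + j (o(j) = j - 36 = -36 + j)
l(P, f) = 183 + 72*P*f (l(P, f) = 72*P*f + 183 = 183 + 72*P*f)
(28914 + l(-77, 218))/(36206 + o(-181)) = (28914 + (183 + 72*(-77)*218))/(36206 + (-36 - 181)) = (28914 + (183 - 1208592))/(36206 - 217) = (28914 - 1208409)/35989 = -1179495*1/35989 = -1179495/35989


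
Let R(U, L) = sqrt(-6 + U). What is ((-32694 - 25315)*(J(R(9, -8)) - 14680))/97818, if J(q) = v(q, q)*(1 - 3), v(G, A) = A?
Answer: 60826580/6987 + 8287*sqrt(3)/6987 ≈ 8707.7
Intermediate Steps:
J(q) = -2*q (J(q) = q*(1 - 3) = q*(-2) = -2*q)
((-32694 - 25315)*(J(R(9, -8)) - 14680))/97818 = ((-32694 - 25315)*(-2*sqrt(-6 + 9) - 14680))/97818 = -58009*(-2*sqrt(3) - 14680)*(1/97818) = -58009*(-14680 - 2*sqrt(3))*(1/97818) = (851572120 + 116018*sqrt(3))*(1/97818) = 60826580/6987 + 8287*sqrt(3)/6987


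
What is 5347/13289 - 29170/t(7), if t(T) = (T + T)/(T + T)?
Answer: -387634783/13289 ≈ -29170.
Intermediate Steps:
t(T) = 1 (t(T) = (2*T)/((2*T)) = (2*T)*(1/(2*T)) = 1)
5347/13289 - 29170/t(7) = 5347/13289 - 29170/1 = 5347*(1/13289) - 29170*1 = 5347/13289 - 29170 = -387634783/13289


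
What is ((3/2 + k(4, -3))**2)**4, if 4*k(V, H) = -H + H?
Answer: 6561/256 ≈ 25.629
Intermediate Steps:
k(V, H) = 0 (k(V, H) = (-H + H)/4 = (1/4)*0 = 0)
((3/2 + k(4, -3))**2)**4 = ((3/2 + 0)**2)**4 = ((3/2)**2)**4 = (9/4)**4 = 6561/256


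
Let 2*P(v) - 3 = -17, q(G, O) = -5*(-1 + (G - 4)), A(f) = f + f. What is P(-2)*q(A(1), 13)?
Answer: -105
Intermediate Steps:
A(f) = 2*f
q(G, O) = 25 - 5*G (q(G, O) = -5*(-1 + (-4 + G)) = -5*(-5 + G) = 25 - 5*G)
P(v) = -7 (P(v) = 3/2 + (½)*(-17) = 3/2 - 17/2 = -7)
P(-2)*q(A(1), 13) = -7*(25 - 10) = -7*15 = -105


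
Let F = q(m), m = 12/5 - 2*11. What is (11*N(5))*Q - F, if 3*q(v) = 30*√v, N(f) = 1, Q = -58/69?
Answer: -638/69 - 14*I*√10 ≈ -9.2464 - 44.272*I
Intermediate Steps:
Q = -58/69 (Q = -58*1/69 = -58/69 ≈ -0.84058)
m = -98/5 (m = 12*(⅕) - 22 = 12/5 - 22 = -98/5 ≈ -19.600)
q(v) = 10*√v (q(v) = (30*√v)/3 = 10*√v)
F = 14*I*√10 (F = 10*√(-98/5) = 10*(7*I*√10/5) = 14*I*√10 ≈ 44.272*I)
(11*N(5))*Q - F = (11*1)*(-58/69) - 14*I*√10 = 11*(-58/69) - 14*I*√10 = -638/69 - 14*I*√10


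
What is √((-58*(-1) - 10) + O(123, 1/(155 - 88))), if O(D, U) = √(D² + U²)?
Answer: √(215472 + 67*√67914082)/67 ≈ 13.077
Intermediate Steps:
√((-58*(-1) - 10) + O(123, 1/(155 - 88))) = √((-58*(-1) - 10) + √(123² + (1/(155 - 88))²)) = √((58 - 10) + √(15129 + (1/67)²)) = √(48 + √(15129 + (1/67)²)) = √(48 + √(15129 + 1/4489)) = √(48 + √(67914082/4489)) = √(48 + √67914082/67)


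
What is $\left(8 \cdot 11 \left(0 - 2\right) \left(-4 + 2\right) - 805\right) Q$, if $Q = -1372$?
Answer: $621516$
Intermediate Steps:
$\left(8 \cdot 11 \left(0 - 2\right) \left(-4 + 2\right) - 805\right) Q = \left(8 \cdot 11 \left(0 - 2\right) \left(-4 + 2\right) - 805\right) \left(-1372\right) = \left(88 \left(\left(-2\right) \left(-2\right)\right) - 805\right) \left(-1372\right) = \left(88 \cdot 4 - 805\right) \left(-1372\right) = \left(352 - 805\right) \left(-1372\right) = \left(-453\right) \left(-1372\right) = 621516$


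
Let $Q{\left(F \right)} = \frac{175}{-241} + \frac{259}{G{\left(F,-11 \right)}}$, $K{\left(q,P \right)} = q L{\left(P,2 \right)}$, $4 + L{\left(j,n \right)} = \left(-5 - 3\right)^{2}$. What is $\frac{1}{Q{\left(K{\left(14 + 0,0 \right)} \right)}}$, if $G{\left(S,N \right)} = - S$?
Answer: $- \frac{28920}{29917} \approx -0.96667$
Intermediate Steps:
$L{\left(j,n \right)} = 60$ ($L{\left(j,n \right)} = -4 + \left(-5 - 3\right)^{2} = -4 + \left(-8\right)^{2} = -4 + 64 = 60$)
$K{\left(q,P \right)} = 60 q$ ($K{\left(q,P \right)} = q 60 = 60 q$)
$Q{\left(F \right)} = - \frac{175}{241} - \frac{259}{F}$ ($Q{\left(F \right)} = \frac{175}{-241} + \frac{259}{\left(-1\right) F} = 175 \left(- \frac{1}{241}\right) + 259 \left(- \frac{1}{F}\right) = - \frac{175}{241} - \frac{259}{F}$)
$\frac{1}{Q{\left(K{\left(14 + 0,0 \right)} \right)}} = \frac{1}{- \frac{175}{241} - \frac{259}{60 \left(14 + 0\right)}} = \frac{1}{- \frac{175}{241} - \frac{259}{60 \cdot 14}} = \frac{1}{- \frac{175}{241} - \frac{259}{840}} = \frac{1}{- \frac{175}{241} - \frac{37}{120}} = \frac{1}{- \frac{29917}{28920}} = - \frac{28920}{29917}$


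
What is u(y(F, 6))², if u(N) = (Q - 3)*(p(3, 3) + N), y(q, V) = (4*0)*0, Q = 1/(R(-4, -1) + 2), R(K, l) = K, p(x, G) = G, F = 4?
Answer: 441/4 ≈ 110.25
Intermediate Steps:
Q = -½ (Q = 1/(-4 + 2) = 1/(-2) = -½ ≈ -0.50000)
y(q, V) = 0 (y(q, V) = 0*0 = 0)
u(N) = -21/2 - 7*N/2 (u(N) = (-½ - 3)*(3 + N) = -7*(3 + N)/2 = -21/2 - 7*N/2)
u(y(F, 6))² = (-21/2 - 7/2*0)² = (-21/2 + 0)² = (-21/2)² = 441/4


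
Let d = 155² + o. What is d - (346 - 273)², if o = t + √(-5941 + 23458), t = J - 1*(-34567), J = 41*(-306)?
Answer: 40717 + √17517 ≈ 40849.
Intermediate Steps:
J = -12546
t = 22021 (t = -12546 - 1*(-34567) = -12546 + 34567 = 22021)
o = 22021 + √17517 (o = 22021 + √(-5941 + 23458) = 22021 + √17517 ≈ 22153.)
d = 46046 + √17517 (d = 155² + (22021 + √17517) = 24025 + (22021 + √17517) = 46046 + √17517 ≈ 46178.)
d - (346 - 273)² = (46046 + √17517) - (346 - 273)² = (46046 + √17517) - 1*73² = (46046 + √17517) - 1*5329 = (46046 + √17517) - 5329 = 40717 + √17517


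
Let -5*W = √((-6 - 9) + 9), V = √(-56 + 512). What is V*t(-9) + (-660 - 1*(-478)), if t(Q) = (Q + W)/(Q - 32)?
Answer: -182 + 2*√114*(45 + I*√6)/205 ≈ -177.31 + 0.25516*I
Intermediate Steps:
V = 2*√114 (V = √456 = 2*√114 ≈ 21.354)
W = -I*√6/5 (W = -√((-6 - 9) + 9)/5 = -√(-15 + 9)/5 = -I*√6/5 ≈ -0.4899*I)
t(Q) = (Q - I*√6/5)/(-32 + Q) (t(Q) = (Q - I*√6/5)/(Q - 32) = (Q - I*√6/5)/(-32 + Q))
V*t(-9) + (-660 - 1*(-478)) = (2*√114)*((-9 - I*√6/5)/(-32 - 9)) + (-660 - 1*(-478)) = (2*√114)*((-9 - I*√6/5)/(-41)) + (-660 + 478) = (2*√114)*(-(-9 - I*√6/5)/41) - 182 = (2*√114)*(9/41 + I*√6/205) - 182 = 2*√114*(9/41 + I*√6/205) - 182 = -182 + 2*√114*(9/41 + I*√6/205)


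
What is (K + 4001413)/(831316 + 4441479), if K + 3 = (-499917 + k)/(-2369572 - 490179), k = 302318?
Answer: 11443036446509/15078880774045 ≈ 0.75888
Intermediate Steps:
K = -8381654/2859751 (K = -3 + (-499917 + 302318)/(-2369572 - 490179) = -3 - 197599/(-2859751) = -3 - 197599*(-1/2859751) = -3 + 197599/2859751 = -8381654/2859751 ≈ -2.9309)
(K + 4001413)/(831316 + 4441479) = (-8381654/2859751 + 4001413)/(831316 + 4441479) = (11443036446509/2859751)/5272795 = (11443036446509/2859751)*(1/5272795) = 11443036446509/15078880774045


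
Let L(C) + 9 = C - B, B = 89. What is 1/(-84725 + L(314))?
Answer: -1/84509 ≈ -1.1833e-5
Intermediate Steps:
L(C) = -98 + C (L(C) = -9 + (C - 1*89) = -9 + (C - 89) = -9 + (-89 + C) = -98 + C)
1/(-84725 + L(314)) = 1/(-84725 + (-98 + 314)) = 1/(-84725 + 216) = 1/(-84509) = -1/84509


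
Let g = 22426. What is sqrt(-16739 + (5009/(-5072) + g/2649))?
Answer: I*sqrt(188772125488472013)/3358932 ≈ 129.35*I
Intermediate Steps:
sqrt(-16739 + (5009/(-5072) + g/2649)) = sqrt(-16739 + (5009/(-5072) + 22426/2649)) = sqrt(-16739 + (5009*(-1/5072) + 22426*(1/2649))) = sqrt(-16739 + (-5009/5072 + 22426/2649)) = sqrt(-16739 + 100475831/13435728) = sqrt(-224800175161/13435728) = I*sqrt(188772125488472013)/3358932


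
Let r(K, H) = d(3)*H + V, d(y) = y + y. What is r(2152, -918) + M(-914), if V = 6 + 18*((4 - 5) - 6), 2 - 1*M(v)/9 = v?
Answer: 2616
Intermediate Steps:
d(y) = 2*y
M(v) = 18 - 9*v
V = -120 (V = 6 + 18*(-1 - 6) = 6 + 18*(-7) = 6 - 126 = -120)
r(K, H) = -120 + 6*H (r(K, H) = (2*3)*H - 120 = 6*H - 120 = -120 + 6*H)
r(2152, -918) + M(-914) = (-120 + 6*(-918)) + (18 - 9*(-914)) = (-120 - 5508) + (18 + 8226) = -5628 + 8244 = 2616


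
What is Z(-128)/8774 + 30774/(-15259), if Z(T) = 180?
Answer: -133632228/66941233 ≈ -1.9963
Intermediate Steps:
Z(-128)/8774 + 30774/(-15259) = 180/8774 + 30774/(-15259) = 180*(1/8774) + 30774*(-1/15259) = 90/4387 - 30774/15259 = -133632228/66941233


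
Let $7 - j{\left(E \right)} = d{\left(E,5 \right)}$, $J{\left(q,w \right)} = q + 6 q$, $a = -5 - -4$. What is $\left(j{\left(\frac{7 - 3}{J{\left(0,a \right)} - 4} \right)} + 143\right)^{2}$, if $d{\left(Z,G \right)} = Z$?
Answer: $22801$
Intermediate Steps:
$a = -1$ ($a = -5 + 4 = -1$)
$J{\left(q,w \right)} = 7 q$
$j{\left(E \right)} = 7 - E$
$\left(j{\left(\frac{7 - 3}{J{\left(0,a \right)} - 4} \right)} + 143\right)^{2} = \left(\left(7 - \frac{7 - 3}{7 \cdot 0 - 4}\right) + 143\right)^{2} = \left(\left(7 - \frac{4}{0 - 4}\right) + 143\right)^{2} = \left(\left(7 - \frac{4}{-4}\right) + 143\right)^{2} = \left(\left(7 - 4 \left(- \frac{1}{4}\right)\right) + 143\right)^{2} = \left(\left(7 - -1\right) + 143\right)^{2} = \left(\left(7 + 1\right) + 143\right)^{2} = \left(8 + 143\right)^{2} = 151^{2} = 22801$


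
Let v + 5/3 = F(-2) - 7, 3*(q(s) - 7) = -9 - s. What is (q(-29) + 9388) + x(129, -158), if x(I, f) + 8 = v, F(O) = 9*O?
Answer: 9367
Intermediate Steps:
q(s) = 4 - s/3 (q(s) = 7 + (-9 - s)/3 = 7 + (-3 - s/3) = 4 - s/3)
v = -80/3 (v = -5/3 + (9*(-2) - 7) = -5/3 + (-18 - 7) = -5/3 - 25 = -80/3 ≈ -26.667)
x(I, f) = -104/3 (x(I, f) = -8 - 80/3 = -104/3)
(q(-29) + 9388) + x(129, -158) = ((4 - 1/3*(-29)) + 9388) - 104/3 = ((4 + 29/3) + 9388) - 104/3 = (41/3 + 9388) - 104/3 = 28205/3 - 104/3 = 9367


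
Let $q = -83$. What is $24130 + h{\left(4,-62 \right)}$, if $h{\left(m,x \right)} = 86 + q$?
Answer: $24133$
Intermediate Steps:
$h{\left(m,x \right)} = 3$ ($h{\left(m,x \right)} = 86 - 83 = 3$)
$24130 + h{\left(4,-62 \right)} = 24130 + 3 = 24133$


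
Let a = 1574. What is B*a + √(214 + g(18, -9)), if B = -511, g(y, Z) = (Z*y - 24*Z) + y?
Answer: -804314 + √286 ≈ -8.0430e+5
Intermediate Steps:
g(y, Z) = y - 24*Z + Z*y (g(y, Z) = (-24*Z + Z*y) + y = y - 24*Z + Z*y)
B*a + √(214 + g(18, -9)) = -511*1574 + √(214 + (18 - 24*(-9) - 9*18)) = -804314 + √(214 + (18 + 216 - 162)) = -804314 + √(214 + 72) = -804314 + √286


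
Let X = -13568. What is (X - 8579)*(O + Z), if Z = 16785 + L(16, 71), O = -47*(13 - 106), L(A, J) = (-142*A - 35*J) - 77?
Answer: -361483334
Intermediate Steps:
L(A, J) = -77 - 142*A - 35*J
O = 4371 (O = -47*(-93) = 4371)
Z = 11951 (Z = 16785 + (-77 - 142*16 - 35*71) = 16785 + (-77 - 2272 - 2485) = 16785 - 4834 = 11951)
(X - 8579)*(O + Z) = (-13568 - 8579)*(4371 + 11951) = -22147*16322 = -361483334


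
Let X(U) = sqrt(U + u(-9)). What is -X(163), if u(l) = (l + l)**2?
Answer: -sqrt(487) ≈ -22.068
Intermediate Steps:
u(l) = 4*l**2 (u(l) = (2*l)**2 = 4*l**2)
X(U) = sqrt(324 + U) (X(U) = sqrt(U + 4*(-9)**2) = sqrt(U + 4*81) = sqrt(U + 324) = sqrt(324 + U))
-X(163) = -sqrt(324 + 163) = -sqrt(487)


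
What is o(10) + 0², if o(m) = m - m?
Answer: 0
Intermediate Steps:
o(m) = 0
o(10) + 0² = 0 + 0² = 0 + 0 = 0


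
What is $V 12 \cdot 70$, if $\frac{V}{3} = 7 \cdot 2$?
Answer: $35280$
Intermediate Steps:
$V = 42$ ($V = 3 \cdot 7 \cdot 2 = 3 \cdot 14 = 42$)
$V 12 \cdot 70 = 42 \cdot 12 \cdot 70 = 504 \cdot 70 = 35280$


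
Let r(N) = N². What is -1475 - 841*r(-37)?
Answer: -1152804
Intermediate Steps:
-1475 - 841*r(-37) = -1475 - 841*(-37)² = -1475 - 841*1369 = -1475 - 1151329 = -1152804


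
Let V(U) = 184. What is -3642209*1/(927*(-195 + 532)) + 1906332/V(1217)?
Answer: 6465935261/624798 ≈ 10349.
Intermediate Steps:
-3642209*1/(927*(-195 + 532)) + 1906332/V(1217) = -3642209*1/(927*(-195 + 532)) + 1906332/184 = -3642209/(927*337) + 1906332*(1/184) = -3642209/312399 + 20721/2 = 6465935261/624798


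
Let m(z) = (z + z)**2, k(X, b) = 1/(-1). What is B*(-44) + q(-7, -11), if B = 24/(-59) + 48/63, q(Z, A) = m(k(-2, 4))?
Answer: -14404/1239 ≈ -11.626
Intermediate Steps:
k(X, b) = -1
m(z) = 4*z**2 (m(z) = (2*z)**2 = 4*z**2)
q(Z, A) = 4 (q(Z, A) = 4*(-1)**2 = 4*1 = 4)
B = 440/1239 (B = 24*(-1/59) + 48*(1/63) = -24/59 + 16/21 = 440/1239 ≈ 0.35512)
B*(-44) + q(-7, -11) = (440/1239)*(-44) + 4 = -19360/1239 + 4 = -14404/1239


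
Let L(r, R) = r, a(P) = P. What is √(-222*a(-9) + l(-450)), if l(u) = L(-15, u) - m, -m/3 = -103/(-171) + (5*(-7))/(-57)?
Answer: 7*√131727/57 ≈ 44.572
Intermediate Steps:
m = -208/57 (m = -3*(-103/(-171) + (5*(-7))/(-57)) = -3*(-103*(-1/171) - 35*(-1/57)) = -3*(103/171 + 35/57) = -3*208/171 = -208/57 ≈ -3.6491)
l(u) = -647/57 (l(u) = -15 - 1*(-208/57) = -15 + 208/57 = -647/57)
√(-222*a(-9) + l(-450)) = √(-222*(-9) - 647/57) = √(1998 - 647/57) = √(113239/57) = 7*√131727/57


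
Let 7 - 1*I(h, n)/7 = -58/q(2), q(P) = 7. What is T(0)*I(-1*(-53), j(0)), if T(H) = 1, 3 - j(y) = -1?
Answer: 107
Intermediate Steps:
j(y) = 4 (j(y) = 3 - 1*(-1) = 3 + 1 = 4)
I(h, n) = 107 (I(h, n) = 49 - (-406)/7 = 49 - 7*(-58/7) = 49 + 58 = 107)
T(0)*I(-1*(-53), j(0)) = 1*107 = 107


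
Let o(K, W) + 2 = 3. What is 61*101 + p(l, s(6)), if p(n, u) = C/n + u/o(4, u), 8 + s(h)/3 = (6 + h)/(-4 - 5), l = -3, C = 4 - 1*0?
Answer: 18395/3 ≈ 6131.7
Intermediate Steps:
C = 4 (C = 4 + 0 = 4)
o(K, W) = 1 (o(K, W) = -2 + 3 = 1)
s(h) = -26 - h/3 (s(h) = -24 + 3*((6 + h)/(-4 - 5)) = -24 + 3*((6 + h)/(-9)) = -24 + 3*((6 + h)*(-⅑)) = -24 + 3*(-⅔ - h/9) = -24 + (-2 - h/3) = -26 - h/3)
p(n, u) = u + 4/n (p(n, u) = 4/n + u/1 = 4/n + u*1 = 4/n + u = u + 4/n)
61*101 + p(l, s(6)) = 61*101 + ((-26 - ⅓*6) + 4/(-3)) = 6161 + ((-26 - 2) + 4*(-⅓)) = 6161 + (-28 - 4/3) = 6161 - 88/3 = 18395/3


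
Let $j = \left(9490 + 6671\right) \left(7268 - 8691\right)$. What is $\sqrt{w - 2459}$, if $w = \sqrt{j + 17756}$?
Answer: $\sqrt{-2459 + i \sqrt{22979347}} \approx 38.266 + 62.636 i$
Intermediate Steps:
$j = -22997103$ ($j = 16161 \left(-1423\right) = -22997103$)
$w = i \sqrt{22979347}$ ($w = \sqrt{-22997103 + 17756} = \sqrt{-22979347} = i \sqrt{22979347} \approx 4793.7 i$)
$\sqrt{w - 2459} = \sqrt{i \sqrt{22979347} - 2459} = \sqrt{-2459 + i \sqrt{22979347}}$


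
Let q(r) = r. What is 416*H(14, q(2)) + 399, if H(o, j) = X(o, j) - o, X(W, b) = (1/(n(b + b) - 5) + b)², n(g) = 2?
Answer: -38425/9 ≈ -4269.4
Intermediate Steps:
X(W, b) = (-⅓ + b)² (X(W, b) = (1/(2 - 5) + b)² = (1/(-3) + b)² = (-⅓ + b)²)
H(o, j) = -o + (1 - 3*j)²/9 (H(o, j) = (1 - 3*j)²/9 - o = -o + (1 - 3*j)²/9)
416*H(14, q(2)) + 399 = 416*(-1*14 + (-1 + 3*2)²/9) + 399 = 416*(-14 + (-1 + 6)²/9) + 399 = 416*(-14 + (⅑)*5²) + 399 = 416*(-14 + (⅑)*25) + 399 = 416*(-14 + 25/9) + 399 = 416*(-101/9) + 399 = -42016/9 + 399 = -38425/9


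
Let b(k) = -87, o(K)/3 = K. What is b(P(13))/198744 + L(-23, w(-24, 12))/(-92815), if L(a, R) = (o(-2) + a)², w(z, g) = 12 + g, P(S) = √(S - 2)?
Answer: -58406203/6148808120 ≈ -0.0094988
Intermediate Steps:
o(K) = 3*K
P(S) = √(-2 + S)
L(a, R) = (-6 + a)² (L(a, R) = (3*(-2) + a)² = (-6 + a)²)
b(P(13))/198744 + L(-23, w(-24, 12))/(-92815) = -87/198744 + (-6 - 23)²/(-92815) = -87*1/198744 + (-29)²*(-1/92815) = -29/66248 + 841*(-1/92815) = -29/66248 - 841/92815 = -58406203/6148808120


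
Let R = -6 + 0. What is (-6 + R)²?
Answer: 144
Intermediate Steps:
R = -6
(-6 + R)² = (-6 - 6)² = (-12)² = 144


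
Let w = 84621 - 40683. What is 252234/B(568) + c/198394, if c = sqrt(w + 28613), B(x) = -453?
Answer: -84078/151 + sqrt(72551)/198394 ≈ -556.81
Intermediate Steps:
w = 43938
c = sqrt(72551) (c = sqrt(43938 + 28613) = sqrt(72551) ≈ 269.35)
252234/B(568) + c/198394 = 252234/(-453) + sqrt(72551)/198394 = 252234*(-1/453) + sqrt(72551)*(1/198394) = -84078/151 + sqrt(72551)/198394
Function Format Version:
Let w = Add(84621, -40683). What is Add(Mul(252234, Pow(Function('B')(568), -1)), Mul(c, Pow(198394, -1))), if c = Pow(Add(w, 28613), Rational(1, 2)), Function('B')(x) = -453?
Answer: Add(Rational(-84078, 151), Mul(Rational(1, 198394), Pow(72551, Rational(1, 2)))) ≈ -556.81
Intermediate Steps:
w = 43938
c = Pow(72551, Rational(1, 2)) (c = Pow(Add(43938, 28613), Rational(1, 2)) = Pow(72551, Rational(1, 2)) ≈ 269.35)
Add(Mul(252234, Pow(Function('B')(568), -1)), Mul(c, Pow(198394, -1))) = Add(Mul(252234, Pow(-453, -1)), Mul(Pow(72551, Rational(1, 2)), Pow(198394, -1))) = Add(Mul(252234, Rational(-1, 453)), Mul(Pow(72551, Rational(1, 2)), Rational(1, 198394))) = Add(Rational(-84078, 151), Mul(Rational(1, 198394), Pow(72551, Rational(1, 2))))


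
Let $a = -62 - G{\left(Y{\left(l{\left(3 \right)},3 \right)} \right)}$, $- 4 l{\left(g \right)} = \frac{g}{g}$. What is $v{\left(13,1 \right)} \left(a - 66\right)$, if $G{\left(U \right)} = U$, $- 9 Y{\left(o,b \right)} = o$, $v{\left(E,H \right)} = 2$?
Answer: $- \frac{4609}{18} \approx -256.06$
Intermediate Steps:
$l{\left(g \right)} = - \frac{1}{4}$ ($l{\left(g \right)} = - \frac{g \frac{1}{g}}{4} = \left(- \frac{1}{4}\right) 1 = - \frac{1}{4}$)
$Y{\left(o,b \right)} = - \frac{o}{9}$
$a = - \frac{2233}{36}$ ($a = -62 - \left(- \frac{1}{9}\right) \left(- \frac{1}{4}\right) = -62 - \frac{1}{36} = - \frac{2233}{36} \approx -62.028$)
$v{\left(13,1 \right)} \left(a - 66\right) = 2 \left(- \frac{2233}{36} - 66\right) = 2 \left(- \frac{4609}{36}\right) = - \frac{4609}{18}$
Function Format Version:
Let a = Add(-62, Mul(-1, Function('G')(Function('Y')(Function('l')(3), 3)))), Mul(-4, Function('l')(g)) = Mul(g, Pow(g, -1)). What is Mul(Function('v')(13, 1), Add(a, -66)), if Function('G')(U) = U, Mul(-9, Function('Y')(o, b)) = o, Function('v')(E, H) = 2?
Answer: Rational(-4609, 18) ≈ -256.06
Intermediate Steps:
Function('l')(g) = Rational(-1, 4) (Function('l')(g) = Mul(Rational(-1, 4), Mul(g, Pow(g, -1))) = Mul(Rational(-1, 4), 1) = Rational(-1, 4))
Function('Y')(o, b) = Mul(Rational(-1, 9), o)
a = Rational(-2233, 36) (a = Add(-62, Mul(-1, Mul(Rational(-1, 9), Rational(-1, 4)))) = Add(-62, Mul(-1, Rational(1, 36))) = Add(-62, Rational(-1, 36)) = Rational(-2233, 36) ≈ -62.028)
Mul(Function('v')(13, 1), Add(a, -66)) = Mul(2, Add(Rational(-2233, 36), -66)) = Mul(2, Rational(-4609, 36)) = Rational(-4609, 18)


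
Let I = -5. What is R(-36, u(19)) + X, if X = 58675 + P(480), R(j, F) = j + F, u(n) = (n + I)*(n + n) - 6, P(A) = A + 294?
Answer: 59939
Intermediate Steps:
P(A) = 294 + A
u(n) = -6 + 2*n*(-5 + n) (u(n) = (n - 5)*(n + n) - 6 = (-5 + n)*(2*n) - 6 = 2*n*(-5 + n) - 6 = -6 + 2*n*(-5 + n))
R(j, F) = F + j
X = 59449 (X = 58675 + (294 + 480) = 58675 + 774 = 59449)
R(-36, u(19)) + X = ((-6 - 10*19 + 2*19²) - 36) + 59449 = ((-6 - 190 + 2*361) - 36) + 59449 = ((-6 - 190 + 722) - 36) + 59449 = (526 - 36) + 59449 = 490 + 59449 = 59939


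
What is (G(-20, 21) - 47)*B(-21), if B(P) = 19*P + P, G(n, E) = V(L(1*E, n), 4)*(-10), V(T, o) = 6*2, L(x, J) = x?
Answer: 70140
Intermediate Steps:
V(T, o) = 12
G(n, E) = -120 (G(n, E) = 12*(-10) = -120)
B(P) = 20*P
(G(-20, 21) - 47)*B(-21) = (-120 - 47)*(20*(-21)) = -167*(-420) = 70140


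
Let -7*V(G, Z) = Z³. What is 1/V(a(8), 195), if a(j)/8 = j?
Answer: -7/7414875 ≈ -9.4405e-7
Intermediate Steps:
a(j) = 8*j
V(G, Z) = -Z³/7
1/V(a(8), 195) = 1/(-⅐*195³) = 1/(-⅐*7414875) = 1/(-7414875/7) = -7/7414875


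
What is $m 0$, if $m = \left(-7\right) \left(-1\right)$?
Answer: $0$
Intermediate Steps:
$m = 7$
$m 0 = 7 \cdot 0 = 0$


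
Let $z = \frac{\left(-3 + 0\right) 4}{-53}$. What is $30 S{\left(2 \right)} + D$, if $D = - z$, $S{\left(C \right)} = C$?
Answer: $\frac{3168}{53} \approx 59.774$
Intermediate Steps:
$z = \frac{12}{53}$ ($z = \left(-3\right) 4 \left(- \frac{1}{53}\right) = \left(-12\right) \left(- \frac{1}{53}\right) = \frac{12}{53} \approx 0.22642$)
$D = - \frac{12}{53}$ ($D = \left(-1\right) \frac{12}{53} = - \frac{12}{53} \approx -0.22642$)
$30 S{\left(2 \right)} + D = 30 \cdot 2 - \frac{12}{53} = 60 - \frac{12}{53} = \frac{3168}{53}$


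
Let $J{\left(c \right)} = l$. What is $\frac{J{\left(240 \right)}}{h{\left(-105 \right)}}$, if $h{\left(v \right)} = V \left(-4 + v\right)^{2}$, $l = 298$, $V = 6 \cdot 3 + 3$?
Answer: $\frac{298}{249501} \approx 0.0011944$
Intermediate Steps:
$V = 21$ ($V = 18 + 3 = 21$)
$J{\left(c \right)} = 298$
$h{\left(v \right)} = 21 \left(-4 + v\right)^{2}$
$\frac{J{\left(240 \right)}}{h{\left(-105 \right)}} = \frac{298}{21 \left(-4 - 105\right)^{2}} = \frac{298}{21 \left(-109\right)^{2}} = \frac{298}{21 \cdot 11881} = \frac{298}{249501}$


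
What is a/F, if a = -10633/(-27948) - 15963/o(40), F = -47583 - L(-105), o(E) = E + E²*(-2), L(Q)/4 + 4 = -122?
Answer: -119933551/1039453474680 ≈ -0.00011538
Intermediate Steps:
L(Q) = -504 (L(Q) = -16 + 4*(-122) = -16 - 488 = -504)
o(E) = E - 2*E²
F = -47079 (F = -47583 - 1*(-504) = -47583 + 504 = -47079)
a = 119933551/22078920 (a = -10633/(-27948) - 15963*1/(40*(1 - 2*40)) = -10633*(-1/27948) - 15963*1/(40*(1 - 80)) = 10633/27948 - 15963/(40*(-79)) = 10633/27948 - 15963/(-3160) = 10633/27948 - 15963*(-1/3160) = 10633/27948 + 15963/3160 = 119933551/22078920 ≈ 5.4320)
a/F = (119933551/22078920)/(-47079) = (119933551/22078920)*(-1/47079) = -119933551/1039453474680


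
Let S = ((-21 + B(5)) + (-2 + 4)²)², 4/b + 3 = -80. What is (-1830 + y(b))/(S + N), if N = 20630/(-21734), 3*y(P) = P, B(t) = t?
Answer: -4951809358/387078717 ≈ -12.793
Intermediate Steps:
b = -4/83 (b = 4/(-3 - 80) = 4/(-83) = 4*(-1/83) = -4/83 ≈ -0.048193)
y(P) = P/3
N = -10315/10867 (N = 20630*(-1/21734) = -10315/10867 ≈ -0.94920)
S = 144 (S = ((-21 + 5) + (-2 + 4)²)² = (-16 + 2²)² = (-16 + 4)² = (-12)² = 144)
(-1830 + y(b))/(S + N) = (-1830 + (⅓)*(-4/83))/(144 - 10315/10867) = (-1830 - 4/249)/(1554533/10867) = -455674/249*10867/1554533 = -4951809358/387078717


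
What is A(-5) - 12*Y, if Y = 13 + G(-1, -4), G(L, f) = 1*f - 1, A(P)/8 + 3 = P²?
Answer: 80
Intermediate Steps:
A(P) = -24 + 8*P²
G(L, f) = -1 + f (G(L, f) = f - 1 = -1 + f)
Y = 8 (Y = 13 + (-1 - 4) = 13 - 5 = 8)
A(-5) - 12*Y = (-24 + 8*(-5)²) - 12*8 = (-24 + 8*25) - 96 = (-24 + 200) - 96 = 176 - 96 = 80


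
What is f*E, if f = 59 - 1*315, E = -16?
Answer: 4096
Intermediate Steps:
f = -256 (f = 59 - 315 = -256)
f*E = -256*(-16) = 4096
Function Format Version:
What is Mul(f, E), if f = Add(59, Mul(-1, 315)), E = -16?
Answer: 4096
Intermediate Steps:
f = -256 (f = Add(59, -315) = -256)
Mul(f, E) = Mul(-256, -16) = 4096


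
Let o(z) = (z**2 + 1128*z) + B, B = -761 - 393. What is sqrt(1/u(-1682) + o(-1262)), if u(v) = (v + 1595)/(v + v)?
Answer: sqrt(1511934)/3 ≈ 409.87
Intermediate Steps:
B = -1154
u(v) = (1595 + v)/(2*v) (u(v) = (1595 + v)/((2*v)) = (1595 + v)*(1/(2*v)) = (1595 + v)/(2*v))
o(z) = -1154 + z**2 + 1128*z (o(z) = (z**2 + 1128*z) - 1154 = -1154 + z**2 + 1128*z)
sqrt(1/u(-1682) + o(-1262)) = sqrt(1/((1/2)*(1595 - 1682)/(-1682)) + (-1154 + (-1262)**2 + 1128*(-1262))) = sqrt(1/((1/2)*(-1/1682)*(-87)) + (-1154 + 1592644 - 1423536)) = sqrt(1/(3/116) + 167954) = sqrt(116/3 + 167954) = sqrt(503978/3) = sqrt(1511934)/3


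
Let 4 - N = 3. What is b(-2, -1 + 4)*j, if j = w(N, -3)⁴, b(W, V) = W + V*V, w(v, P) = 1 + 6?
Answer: 16807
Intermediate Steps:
N = 1 (N = 4 - 1*3 = 4 - 3 = 1)
w(v, P) = 7
b(W, V) = W + V²
j = 2401 (j = 7⁴ = 2401)
b(-2, -1 + 4)*j = (-2 + (-1 + 4)²)*2401 = (-2 + 3²)*2401 = (-2 + 9)*2401 = 7*2401 = 16807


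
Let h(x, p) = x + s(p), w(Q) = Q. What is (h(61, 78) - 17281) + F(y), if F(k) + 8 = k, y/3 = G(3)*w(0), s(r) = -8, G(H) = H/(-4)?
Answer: -17236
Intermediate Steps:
G(H) = -H/4 (G(H) = H*(-¼) = -H/4)
h(x, p) = -8 + x (h(x, p) = x - 8 = -8 + x)
y = 0 (y = 3*(-¼*3*0) = 3*(-¾*0) = 3*0 = 0)
F(k) = -8 + k
(h(61, 78) - 17281) + F(y) = ((-8 + 61) - 17281) + (-8 + 0) = (53 - 17281) - 8 = -17228 - 8 = -17236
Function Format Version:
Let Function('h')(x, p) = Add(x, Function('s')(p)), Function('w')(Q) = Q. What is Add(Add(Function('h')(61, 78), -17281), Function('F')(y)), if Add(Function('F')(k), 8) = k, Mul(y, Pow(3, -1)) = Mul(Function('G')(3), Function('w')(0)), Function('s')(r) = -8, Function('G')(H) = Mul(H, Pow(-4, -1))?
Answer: -17236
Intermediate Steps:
Function('G')(H) = Mul(Rational(-1, 4), H) (Function('G')(H) = Mul(H, Rational(-1, 4)) = Mul(Rational(-1, 4), H))
Function('h')(x, p) = Add(-8, x) (Function('h')(x, p) = Add(x, -8) = Add(-8, x))
y = 0 (y = Mul(3, Mul(Mul(Rational(-1, 4), 3), 0)) = Mul(3, Mul(Rational(-3, 4), 0)) = Mul(3, 0) = 0)
Function('F')(k) = Add(-8, k)
Add(Add(Function('h')(61, 78), -17281), Function('F')(y)) = Add(Add(Add(-8, 61), -17281), Add(-8, 0)) = Add(Add(53, -17281), -8) = Add(-17228, -8) = -17236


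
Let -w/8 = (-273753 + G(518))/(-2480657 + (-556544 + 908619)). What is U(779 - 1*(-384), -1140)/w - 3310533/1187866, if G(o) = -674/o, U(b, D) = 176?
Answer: -3660486933924097/21055626878806 ≈ -173.85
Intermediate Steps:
w = -283609456/275651369 (w = -8*(-273753 - 674/518)/(-2480657 + (-556544 + 908619)) = -8*(-273753 - 674*1/518)/(-2480657 + 352075) = -8*(-273753 - 337/259)/(-2128582) = -(-567218912)*(-1)/(259*2128582) = -8*35451182/275651369 = -283609456/275651369 ≈ -1.0289)
U(779 - 1*(-384), -1140)/w - 3310533/1187866 = 176/(-283609456/275651369) - 3310533/1187866 = 176*(-275651369/283609456) - 3310533*1/1187866 = -3032165059/17725591 - 3310533/1187866 = -3660486933924097/21055626878806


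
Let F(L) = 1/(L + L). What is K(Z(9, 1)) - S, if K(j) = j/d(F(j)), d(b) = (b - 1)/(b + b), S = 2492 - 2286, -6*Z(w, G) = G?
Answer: -825/4 ≈ -206.25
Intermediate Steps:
Z(w, G) = -G/6
S = 206
F(L) = 1/(2*L)
d(b) = (-1 + b)/(2*b) (d(b) = (-1 + b)/((2*b)) = (-1 + b)*(1/(2*b)) = (-1 + b)/(2*b))
K(j) = 1/(-1 + 1/(2*j)) (K(j) = j/(((-1 + 1/(2*j))/(2*((1/(2*j)))))) = j/(((2*j)*(-1 + 1/(2*j))/2)) = j/((j*(-1 + 1/(2*j)))) = j*(1/(j*(-1 + 1/(2*j)))) = 1/(-1 + 1/(2*j)))
K(Z(9, 1)) - S = -2*(-⅙*1)/(-1 + 2*(-⅙*1)) - 1*206 = -2*(-⅙)/(-1 + 2*(-⅙)) - 206 = -2*(-⅙)/(-1 - ⅓) - 206 = -2*(-⅙)/(-4/3) - 206 = -2*(-⅙)*(-¾) - 206 = -¼ - 206 = -825/4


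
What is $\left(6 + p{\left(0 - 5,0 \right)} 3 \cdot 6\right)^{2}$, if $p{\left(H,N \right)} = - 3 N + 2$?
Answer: $1764$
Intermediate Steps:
$p{\left(H,N \right)} = 2 - 3 N$
$\left(6 + p{\left(0 - 5,0 \right)} 3 \cdot 6\right)^{2} = \left(6 + \left(2 - 0\right) 3 \cdot 6\right)^{2} = \left(6 + \left(2 + 0\right) 3 \cdot 6\right)^{2} = \left(6 + 2 \cdot 3 \cdot 6\right)^{2} = \left(6 + 6 \cdot 6\right)^{2} = \left(6 + 36\right)^{2} = 42^{2} = 1764$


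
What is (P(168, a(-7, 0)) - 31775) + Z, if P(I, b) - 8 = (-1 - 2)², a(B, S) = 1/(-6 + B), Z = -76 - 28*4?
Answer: -31946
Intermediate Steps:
Z = -188 (Z = -76 - 112 = -188)
P(I, b) = 17 (P(I, b) = 8 + (-1 - 2)² = 8 + (-3)² = 8 + 9 = 17)
(P(168, a(-7, 0)) - 31775) + Z = (17 - 31775) - 188 = -31758 - 188 = -31946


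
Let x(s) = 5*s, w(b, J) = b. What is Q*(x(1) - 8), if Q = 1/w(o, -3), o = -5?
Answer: 3/5 ≈ 0.60000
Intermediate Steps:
Q = -1/5 (Q = 1/(-5) = -1/5 ≈ -0.20000)
Q*(x(1) - 8) = -(5*1 - 8)/5 = -(5 - 8)/5 = -1/5*(-3) = 3/5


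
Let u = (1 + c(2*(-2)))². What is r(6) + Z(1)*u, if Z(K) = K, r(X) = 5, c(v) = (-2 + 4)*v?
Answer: 54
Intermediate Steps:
c(v) = 2*v
u = 49 (u = (1 + 2*(2*(-2)))² = (1 + 2*(-4))² = (1 - 8)² = (-7)² = 49)
r(6) + Z(1)*u = 5 + 1*49 = 5 + 49 = 54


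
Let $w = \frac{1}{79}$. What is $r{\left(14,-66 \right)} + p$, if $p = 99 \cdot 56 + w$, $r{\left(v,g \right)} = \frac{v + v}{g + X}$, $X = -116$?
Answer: $\frac{5693543}{1027} \approx 5543.9$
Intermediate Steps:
$w = \frac{1}{79} \approx 0.012658$
$r{\left(v,g \right)} = \frac{2 v}{-116 + g}$ ($r{\left(v,g \right)} = \frac{v + v}{g - 116} = \frac{2 v}{-116 + g}$)
$p = \frac{437977}{79}$ ($p = 99 \cdot 56 + \frac{1}{79} = 5544 + \frac{1}{79} = \frac{437977}{79} \approx 5544.0$)
$r{\left(14,-66 \right)} + p = 2 \cdot 14 \frac{1}{-116 - 66} + \frac{437977}{79} = 2 \cdot 14 \frac{1}{-182} + \frac{437977}{79} = 2 \cdot 14 \left(- \frac{1}{182}\right) + \frac{437977}{79} = - \frac{2}{13} + \frac{437977}{79} = \frac{5693543}{1027}$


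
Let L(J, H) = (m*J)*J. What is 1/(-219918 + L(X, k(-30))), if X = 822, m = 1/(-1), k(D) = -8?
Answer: -1/895602 ≈ -1.1166e-6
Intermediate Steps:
m = -1
L(J, H) = -J² (L(J, H) = (-J)*J = -J²)
1/(-219918 + L(X, k(-30))) = 1/(-219918 - 1*822²) = 1/(-219918 - 1*675684) = 1/(-219918 - 675684) = 1/(-895602) = -1/895602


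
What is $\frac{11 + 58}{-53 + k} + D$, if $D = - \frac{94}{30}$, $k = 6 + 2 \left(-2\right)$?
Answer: $- \frac{1144}{255} \approx -4.4863$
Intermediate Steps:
$k = 2$ ($k = 6 - 4 = 2$)
$D = - \frac{47}{15}$ ($D = \left(-94\right) \frac{1}{30} = - \frac{47}{15} \approx -3.1333$)
$\frac{11 + 58}{-53 + k} + D = \frac{11 + 58}{-53 + 2} - \frac{47}{15} = \frac{69}{-51} - \frac{47}{15} = 69 \left(- \frac{1}{51}\right) - \frac{47}{15} = - \frac{23}{17} - \frac{47}{15} = - \frac{1144}{255}$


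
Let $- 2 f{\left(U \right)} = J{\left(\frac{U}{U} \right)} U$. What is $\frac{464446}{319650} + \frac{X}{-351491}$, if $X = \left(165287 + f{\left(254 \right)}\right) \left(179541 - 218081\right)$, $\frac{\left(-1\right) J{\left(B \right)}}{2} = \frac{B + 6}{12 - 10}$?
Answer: $\frac{1023668536662493}{56177049075} \approx 18222.0$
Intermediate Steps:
$J{\left(B \right)} = -6 - B$ ($J{\left(B \right)} = - 2 \frac{B + 6}{12 - 10} = - 2 \frac{6 + B}{2} = - 2 \left(6 + B\right) \frac{1}{2} = - 2 \left(3 + \frac{B}{2}\right) = -6 - B$)
$f{\left(U \right)} = \frac{7 U}{2}$ ($f{\left(U \right)} = - \frac{\left(-6 - \frac{U}{U}\right) U}{2} = - \frac{\left(-6 - 1\right) U}{2} = - \frac{\left(-7\right) U}{2} = \frac{7 U}{2}$)
$X = -6404423040$ ($X = \left(165287 + \frac{7}{2} \cdot 254\right) \left(179541 - 218081\right) = \left(165287 + 889\right) \left(-38540\right) = 166176 \left(-38540\right) = -6404423040$)
$\frac{464446}{319650} + \frac{X}{-351491} = \frac{464446}{319650} - \frac{6404423040}{-351491} = 464446 \cdot \frac{1}{319650} - - \frac{6404423040}{351491} = \frac{232223}{159825} + \frac{6404423040}{351491} = \frac{1023668536662493}{56177049075}$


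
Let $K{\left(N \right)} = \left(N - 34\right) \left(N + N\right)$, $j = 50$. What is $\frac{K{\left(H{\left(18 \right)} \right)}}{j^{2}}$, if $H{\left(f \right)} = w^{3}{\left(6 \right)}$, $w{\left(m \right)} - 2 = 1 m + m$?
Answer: $\frac{743624}{125} \approx 5949.0$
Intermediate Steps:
$w{\left(m \right)} = 2 + 2 m$ ($w{\left(m \right)} = 2 + \left(1 m + m\right) = 2 + \left(m + m\right) = 2 + 2 m$)
$H{\left(f \right)} = 2744$ ($H{\left(f \right)} = \left(2 + 2 \cdot 6\right)^{3} = \left(2 + 12\right)^{3} = 14^{3} = 2744$)
$K{\left(N \right)} = 2 N \left(-34 + N\right)$ ($K{\left(N \right)} = \left(-34 + N\right) 2 N = 2 N \left(-34 + N\right)$)
$\frac{K{\left(H{\left(18 \right)} \right)}}{j^{2}} = \frac{2 \cdot 2744 \left(-34 + 2744\right)}{50^{2}} = \frac{2 \cdot 2744 \cdot 2710}{2500} = 14872480 \cdot \frac{1}{2500} = \frac{743624}{125}$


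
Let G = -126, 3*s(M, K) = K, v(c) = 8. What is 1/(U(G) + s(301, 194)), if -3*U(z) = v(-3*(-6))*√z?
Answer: 291/22850 + 18*I*√14/11425 ≈ 0.012735 + 0.005895*I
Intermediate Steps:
s(M, K) = K/3
U(z) = -8*√z/3
1/(U(G) + s(301, 194)) = 1/(-8*I*√14 + (⅓)*194) = 1/(-8*I*√14 + 194/3) = 1/(194/3 - 8*I*√14)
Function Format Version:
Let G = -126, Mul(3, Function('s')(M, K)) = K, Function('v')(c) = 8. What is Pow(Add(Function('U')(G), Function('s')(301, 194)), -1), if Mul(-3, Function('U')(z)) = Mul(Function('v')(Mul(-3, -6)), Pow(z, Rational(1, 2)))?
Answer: Add(Rational(291, 22850), Mul(Rational(18, 11425), I, Pow(14, Rational(1, 2)))) ≈ Add(0.012735, Mul(0.0058950, I))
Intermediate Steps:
Function('s')(M, K) = Mul(Rational(1, 3), K)
Function('U')(z) = Mul(Rational(-8, 3), Pow(z, Rational(1, 2))) (Function('U')(z) = Mul(Rational(-1, 3), Mul(8, Pow(z, Rational(1, 2)))) = Mul(Rational(-8, 3), Pow(z, Rational(1, 2))))
Pow(Add(Function('U')(G), Function('s')(301, 194)), -1) = Pow(Add(Mul(Rational(-8, 3), Pow(-126, Rational(1, 2))), Mul(Rational(1, 3), 194)), -1) = Pow(Add(Mul(Rational(-8, 3), Mul(3, I, Pow(14, Rational(1, 2)))), Rational(194, 3)), -1) = Pow(Add(Mul(-8, I, Pow(14, Rational(1, 2))), Rational(194, 3)), -1) = Pow(Add(Rational(194, 3), Mul(-8, I, Pow(14, Rational(1, 2)))), -1)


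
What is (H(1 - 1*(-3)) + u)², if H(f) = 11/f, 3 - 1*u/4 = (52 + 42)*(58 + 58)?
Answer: 30417104025/16 ≈ 1.9011e+9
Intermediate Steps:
u = -43604 (u = 12 - 4*(52 + 42)*(58 + 58) = 12 - 376*116 = 12 - 4*10904 = 12 - 43616 = -43604)
(H(1 - 1*(-3)) + u)² = (11/(1 - 1*(-3)) - 43604)² = (11/(1 + 3) - 43604)² = (11/4 - 43604)² = (-174405/4)² = 30417104025/16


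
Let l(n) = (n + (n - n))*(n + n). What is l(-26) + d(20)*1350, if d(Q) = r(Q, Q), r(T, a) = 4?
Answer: 6752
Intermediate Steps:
l(n) = 2*n² (l(n) = (n + 0)*(2*n) = n*(2*n) = 2*n²)
d(Q) = 4
l(-26) + d(20)*1350 = 2*(-26)² + 4*1350 = 2*676 + 5400 = 1352 + 5400 = 6752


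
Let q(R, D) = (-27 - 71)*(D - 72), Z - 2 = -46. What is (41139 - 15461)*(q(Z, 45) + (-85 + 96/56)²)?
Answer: 12056925154/49 ≈ 2.4606e+8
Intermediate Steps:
Z = -44 (Z = 2 - 46 = -44)
q(R, D) = 7056 - 98*D (q(R, D) = -98*(-72 + D) = 7056 - 98*D)
(41139 - 15461)*(q(Z, 45) + (-85 + 96/56)²) = (41139 - 15461)*((7056 - 98*45) + (-85 + 96/56)²) = 25678*((7056 - 4410) + (-85 + 96*(1/56))²) = 25678*(2646 + (-85 + 12/7)²) = 25678*(2646 + (-583/7)²) = 25678*(2646 + 339889/49) = 25678*(469543/49) = 12056925154/49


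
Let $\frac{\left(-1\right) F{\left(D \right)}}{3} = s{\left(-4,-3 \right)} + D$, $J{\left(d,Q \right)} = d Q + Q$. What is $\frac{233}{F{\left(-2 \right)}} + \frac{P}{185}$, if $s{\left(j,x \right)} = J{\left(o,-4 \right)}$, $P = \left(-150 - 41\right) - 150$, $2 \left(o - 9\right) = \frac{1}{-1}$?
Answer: $\frac{437}{4440} \approx 0.098423$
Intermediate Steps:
$o = \frac{17}{2}$ ($o = 9 + \frac{1}{2 \left(-1\right)} = 9 + \frac{1}{2} \left(-1\right) = 9 - \frac{1}{2} = \frac{17}{2} \approx 8.5$)
$P = -341$ ($P = -191 - 150 = -341$)
$J{\left(d,Q \right)} = Q + Q d$ ($J{\left(d,Q \right)} = Q d + Q = Q + Q d$)
$s{\left(j,x \right)} = -38$ ($s{\left(j,x \right)} = - 4 \left(1 + \frac{17}{2}\right) = \left(-4\right) \frac{19}{2} = -38$)
$F{\left(D \right)} = 114 - 3 D$ ($F{\left(D \right)} = - 3 \left(-38 + D\right) = 114 - 3 D$)
$\frac{233}{F{\left(-2 \right)}} + \frac{P}{185} = \frac{233}{114 - -6} - \frac{341}{185} = \frac{233}{114 + 6} - \frac{341}{185} = \frac{233}{120} - \frac{341}{185} = \frac{437}{4440}$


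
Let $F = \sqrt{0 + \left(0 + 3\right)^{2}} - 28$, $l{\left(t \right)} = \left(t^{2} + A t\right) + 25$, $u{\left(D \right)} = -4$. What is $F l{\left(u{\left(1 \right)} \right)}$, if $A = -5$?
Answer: $-1525$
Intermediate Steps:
$l{\left(t \right)} = 25 + t^{2} - 5 t$ ($l{\left(t \right)} = \left(t^{2} - 5 t\right) + 25 = 25 + t^{2} - 5 t$)
$F = -25$ ($F = \sqrt{0 + 3^{2}} - 28 = \sqrt{0 + 9} - 28 = \sqrt{9} - 28 = 3 - 28 = -25$)
$F l{\left(u{\left(1 \right)} \right)} = - 25 \left(25 + \left(-4\right)^{2} - -20\right) = - 25 \left(25 + 16 + 20\right) = \left(-25\right) 61 = -1525$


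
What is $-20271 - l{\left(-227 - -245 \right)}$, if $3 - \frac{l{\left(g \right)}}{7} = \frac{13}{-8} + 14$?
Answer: $- \frac{161643}{8} \approx -20205.0$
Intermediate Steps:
$l{\left(g \right)} = - \frac{525}{8}$ ($l{\left(g \right)} = 21 - 7 \left(\frac{13}{-8} + 14\right) = 21 - 7 \left(13 \left(- \frac{1}{8}\right) + 14\right) = 21 - 7 \left(- \frac{13}{8} + 14\right) = 21 - \frac{693}{8} = - \frac{525}{8}$)
$-20271 - l{\left(-227 - -245 \right)} = -20271 - - \frac{525}{8} = -20271 + \frac{525}{8} = - \frac{161643}{8}$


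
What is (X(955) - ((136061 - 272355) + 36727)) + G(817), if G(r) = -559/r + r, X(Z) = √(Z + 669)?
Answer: 1907283/19 + 2*√406 ≈ 1.0042e+5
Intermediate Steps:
X(Z) = √(669 + Z)
G(r) = r - 559/r
(X(955) - ((136061 - 272355) + 36727)) + G(817) = (√(669 + 955) - ((136061 - 272355) + 36727)) + (817 - 559/817) = (√1624 - (-136294 + 36727)) + (817 - 559*1/817) = (2*√406 - 1*(-99567)) + (817 - 13/19) = (2*√406 + 99567) + 15510/19 = (99567 + 2*√406) + 15510/19 = 1907283/19 + 2*√406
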